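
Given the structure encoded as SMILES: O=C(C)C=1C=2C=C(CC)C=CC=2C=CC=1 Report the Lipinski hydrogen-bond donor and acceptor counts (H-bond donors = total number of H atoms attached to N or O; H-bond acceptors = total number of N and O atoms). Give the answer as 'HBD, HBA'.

0, 1

Donors: find every N or O and count the H atoms it carries.
  atom 1 (O): bond orders sum to 2 → 0 H
Lipinski HBD = 0.
Acceptors: N atoms = 0, O atoms = 1 → HBA = 1.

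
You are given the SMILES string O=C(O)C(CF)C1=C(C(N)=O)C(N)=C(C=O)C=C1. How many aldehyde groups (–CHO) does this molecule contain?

1

The aldehyde motif appears at heavy-atom position 15 in the SMILES.
Other groups present: 1 amide, 1 carboxylic acid, 1 primary amine.
Aldehyde count: 1.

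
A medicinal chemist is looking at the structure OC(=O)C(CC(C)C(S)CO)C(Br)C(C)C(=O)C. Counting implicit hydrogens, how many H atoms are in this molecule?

Walk through each heavy atom and fill implicit hydrogens from standard valence (C 4, N 3, O 2, S 2, halogen 1):
  atom 1: O, bond orders sum to 1 (valence 2) → 1 H
  atom 2: C, bond orders sum to 4 (valence 4) → 0 H
  atom 3: O, bond orders sum to 2 (valence 2) → 0 H
  atom 4: C, bond orders sum to 3 (valence 4) → 1 H
  atom 5: C, bond orders sum to 2 (valence 4) → 2 H
  atom 6: C, bond orders sum to 3 (valence 4) → 1 H
  atom 7: C, bond orders sum to 1 (valence 4) → 3 H
  atom 8: C, bond orders sum to 3 (valence 4) → 1 H
  atom 9: S, bond orders sum to 1 (valence 2) → 1 H
  atom 10: C, bond orders sum to 2 (valence 4) → 2 H
  atom 11: O, bond orders sum to 1 (valence 2) → 1 H
  atom 12: C, bond orders sum to 3 (valence 4) → 1 H
  atom 13: Br (halogen, monovalent) → 0 H
  atom 14: C, bond orders sum to 3 (valence 4) → 1 H
  atom 15: C, bond orders sum to 1 (valence 4) → 3 H
  atom 16: C, bond orders sum to 4 (valence 4) → 0 H
  atom 17: O, bond orders sum to 2 (valence 2) → 0 H
  atom 18: C, bond orders sum to 1 (valence 4) → 3 H
Total hydrogens: 21.

21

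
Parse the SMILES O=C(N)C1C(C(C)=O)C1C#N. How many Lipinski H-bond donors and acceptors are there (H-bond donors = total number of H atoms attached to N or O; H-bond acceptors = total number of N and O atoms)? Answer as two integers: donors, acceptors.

2, 4

Donors: find every N or O and count the H atoms it carries.
  atom 1 (O): bond orders sum to 2 → 0 H
  atom 3 (N): bond orders sum to 1 → 2 H
  atom 8 (O): bond orders sum to 2 → 0 H
  atom 11 (N): bond orders sum to 3 → 0 H
Lipinski HBD = 2.
Acceptors: N atoms = 2, O atoms = 2 → HBA = 4.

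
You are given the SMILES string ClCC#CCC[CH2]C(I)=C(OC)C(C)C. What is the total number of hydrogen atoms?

18

Walk through each heavy atom and fill implicit hydrogens from standard valence (C 4, N 3, O 2, S 2, halogen 1):
  atom 1: Cl (halogen, monovalent) → 0 H
  atom 2: C, bond orders sum to 2 (valence 4) → 2 H
  atom 3: C, bond orders sum to 4 (valence 4) → 0 H
  atom 4: C, bond orders sum to 4 (valence 4) → 0 H
  atom 5: C, bond orders sum to 2 (valence 4) → 2 H
  atom 6: C, bond orders sum to 2 (valence 4) → 2 H
  atom 7: C with explicit H count 2
  atom 8: C, bond orders sum to 4 (valence 4) → 0 H
  atom 9: I (halogen, monovalent) → 0 H
  atom 10: C, bond orders sum to 4 (valence 4) → 0 H
  atom 11: O, bond orders sum to 2 (valence 2) → 0 H
  atom 12: C, bond orders sum to 1 (valence 4) → 3 H
  atom 13: C, bond orders sum to 3 (valence 4) → 1 H
  atom 14: C, bond orders sum to 1 (valence 4) → 3 H
  atom 15: C, bond orders sum to 1 (valence 4) → 3 H
Total hydrogens: 18.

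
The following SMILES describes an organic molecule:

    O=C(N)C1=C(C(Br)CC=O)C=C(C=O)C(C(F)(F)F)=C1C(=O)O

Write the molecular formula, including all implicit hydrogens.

C13H9BrF3NO5

Walk through each heavy atom and fill implicit hydrogens from standard valence (C 4, N 3, O 2, S 2, halogen 1):
  atom 1: O, bond orders sum to 2 (valence 2) → 0 H
  atom 2: C, bond orders sum to 4 (valence 4) → 0 H
  atom 3: N, bond orders sum to 1 (valence 3) → 2 H
  atom 4: C, bond orders sum to 4 (valence 4) → 0 H
  atom 5: C, bond orders sum to 4 (valence 4) → 0 H
  atom 6: C, bond orders sum to 3 (valence 4) → 1 H
  atom 7: Br (halogen, monovalent) → 0 H
  atom 8: C, bond orders sum to 2 (valence 4) → 2 H
  atom 9: C, bond orders sum to 3 (valence 4) → 1 H
  atom 10: O, bond orders sum to 2 (valence 2) → 0 H
  atom 11: C, bond orders sum to 3 (valence 4) → 1 H
  atom 12: C, bond orders sum to 4 (valence 4) → 0 H
  atom 13: C, bond orders sum to 3 (valence 4) → 1 H
  atom 14: O, bond orders sum to 2 (valence 2) → 0 H
  atom 15: C, bond orders sum to 4 (valence 4) → 0 H
  atom 16: C, bond orders sum to 4 (valence 4) → 0 H
  atom 17: F (halogen, monovalent) → 0 H
  atom 18: F (halogen, monovalent) → 0 H
  atom 19: F (halogen, monovalent) → 0 H
  atom 20: C, bond orders sum to 4 (valence 4) → 0 H
  atom 21: C, bond orders sum to 4 (valence 4) → 0 H
  atom 22: O, bond orders sum to 2 (valence 2) → 0 H
  atom 23: O, bond orders sum to 1 (valence 2) → 1 H
Totals → C:13, H:9, Br:1, F:3, N:1, O:5.
In Hill order: C13H9BrF3NO5.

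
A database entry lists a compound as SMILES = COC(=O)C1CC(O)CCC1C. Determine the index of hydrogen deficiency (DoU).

Molecular formula: C9H16O3.
DoU = (2C + 2 + N − H − X) / 2, where X is the halogen count and O/S are ignored.
    = (2·9 + 2 + 0 − 16 − 0) / 2 = 4 / 2 = 2.

2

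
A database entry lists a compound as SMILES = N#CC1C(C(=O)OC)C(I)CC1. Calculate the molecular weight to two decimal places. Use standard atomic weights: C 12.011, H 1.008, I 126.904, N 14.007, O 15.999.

279.08 g/mol

First, the molecular formula is C8H10INO2 (counting implicit H from valence).
  C: 8 × 12.011 = 96.088
  H: 10 × 1.008 = 10.080
  I: 1 × 126.904 = 126.904
  N: 1 × 14.007 = 14.007
  O: 2 × 15.999 = 31.998
Sum: 8×12.011 + 10×1.008 + 1×126.904 + 1×14.007 + 2×15.999 = 279.077 → 279.08 g/mol.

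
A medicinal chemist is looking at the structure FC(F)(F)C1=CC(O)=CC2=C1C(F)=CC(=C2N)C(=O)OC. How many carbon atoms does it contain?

13

Count every carbon token in the SMILES (each C, including those in ring-closure positions and inside branches).
Carbon count: 13.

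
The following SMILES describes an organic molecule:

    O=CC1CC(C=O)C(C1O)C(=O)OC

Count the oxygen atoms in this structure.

Scan the SMILES for O atoms (remember two-letter symbols like Cl and Br are single atoms).
Oxygen count: 5.

5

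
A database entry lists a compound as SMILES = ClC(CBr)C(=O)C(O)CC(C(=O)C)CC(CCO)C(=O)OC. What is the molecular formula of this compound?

Walk through each heavy atom and fill implicit hydrogens from standard valence (C 4, N 3, O 2, S 2, halogen 1):
  atom 1: Cl (halogen, monovalent) → 0 H
  atom 2: C, bond orders sum to 3 (valence 4) → 1 H
  atom 3: C, bond orders sum to 2 (valence 4) → 2 H
  atom 4: Br (halogen, monovalent) → 0 H
  atom 5: C, bond orders sum to 4 (valence 4) → 0 H
  atom 6: O, bond orders sum to 2 (valence 2) → 0 H
  atom 7: C, bond orders sum to 3 (valence 4) → 1 H
  atom 8: O, bond orders sum to 1 (valence 2) → 1 H
  atom 9: C, bond orders sum to 2 (valence 4) → 2 H
  atom 10: C, bond orders sum to 3 (valence 4) → 1 H
  atom 11: C, bond orders sum to 4 (valence 4) → 0 H
  atom 12: O, bond orders sum to 2 (valence 2) → 0 H
  atom 13: C, bond orders sum to 1 (valence 4) → 3 H
  atom 14: C, bond orders sum to 2 (valence 4) → 2 H
  atom 15: C, bond orders sum to 3 (valence 4) → 1 H
  atom 16: C, bond orders sum to 2 (valence 4) → 2 H
  atom 17: C, bond orders sum to 2 (valence 4) → 2 H
  atom 18: O, bond orders sum to 1 (valence 2) → 1 H
  atom 19: C, bond orders sum to 4 (valence 4) → 0 H
  atom 20: O, bond orders sum to 2 (valence 2) → 0 H
  atom 21: O, bond orders sum to 2 (valence 2) → 0 H
  atom 22: C, bond orders sum to 1 (valence 4) → 3 H
Totals → C:14, H:22, Br:1, Cl:1, O:6.
In Hill order: C14H22BrClO6.

C14H22BrClO6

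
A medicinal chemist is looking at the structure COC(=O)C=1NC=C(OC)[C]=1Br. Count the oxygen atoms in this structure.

3

Scan the SMILES for O atoms (remember two-letter symbols like Cl and Br are single atoms).
Oxygen count: 3.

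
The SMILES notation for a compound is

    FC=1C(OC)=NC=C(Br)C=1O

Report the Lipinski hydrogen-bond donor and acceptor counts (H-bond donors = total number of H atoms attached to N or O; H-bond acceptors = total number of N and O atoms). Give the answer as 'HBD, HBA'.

1, 3

Donors: find every N or O and count the H atoms it carries.
  atom 4 (O): bond orders sum to 2 → 0 H
  atom 6 (N): bond orders sum to 3 → 0 H
  atom 11 (O): bond orders sum to 1 → 1 H
Lipinski HBD = 1.
Acceptors: N atoms = 1, O atoms = 2 → HBA = 3.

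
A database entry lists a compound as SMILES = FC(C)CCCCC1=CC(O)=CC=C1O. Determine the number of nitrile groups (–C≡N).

0

Scan the SMILES for the nitrile motif — none present.
Groups that are present: 2 hydroxyl.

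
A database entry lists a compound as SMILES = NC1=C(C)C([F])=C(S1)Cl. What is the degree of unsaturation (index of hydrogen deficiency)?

Molecular formula: C5H5ClFNS.
DoU = (2C + 2 + N − H − X) / 2, where X is the halogen count and O/S are ignored.
    = (2·5 + 2 + 1 − 5 − 2) / 2 = 6 / 2 = 3.

3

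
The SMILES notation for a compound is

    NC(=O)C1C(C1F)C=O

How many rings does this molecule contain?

In SMILES, each pair of matching ring-closure digits denotes one ring-closing bond; the number of such bonds equals the number of independent rings.
Ring-closure bonds here: 1.

1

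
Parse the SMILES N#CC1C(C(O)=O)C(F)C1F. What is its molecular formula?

Walk through each heavy atom and fill implicit hydrogens from standard valence (C 4, N 3, O 2, S 2, halogen 1):
  atom 1: N, bond orders sum to 3 (valence 3) → 0 H
  atom 2: C, bond orders sum to 4 (valence 4) → 0 H
  atom 3: C, bond orders sum to 3 (valence 4) → 1 H
  atom 4: C, bond orders sum to 3 (valence 4) → 1 H
  atom 5: C, bond orders sum to 4 (valence 4) → 0 H
  atom 6: O, bond orders sum to 1 (valence 2) → 1 H
  atom 7: O, bond orders sum to 2 (valence 2) → 0 H
  atom 8: C, bond orders sum to 3 (valence 4) → 1 H
  atom 9: F (halogen, monovalent) → 0 H
  atom 10: C, bond orders sum to 3 (valence 4) → 1 H
  atom 11: F (halogen, monovalent) → 0 H
Totals → C:6, H:5, F:2, N:1, O:2.
In Hill order: C6H5F2NO2.

C6H5F2NO2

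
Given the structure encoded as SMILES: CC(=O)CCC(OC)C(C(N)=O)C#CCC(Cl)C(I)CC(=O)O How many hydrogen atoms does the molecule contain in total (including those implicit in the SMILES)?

21

Walk through each heavy atom and fill implicit hydrogens from standard valence (C 4, N 3, O 2, S 2, halogen 1):
  atom 1: C, bond orders sum to 1 (valence 4) → 3 H
  atom 2: C, bond orders sum to 4 (valence 4) → 0 H
  atom 3: O, bond orders sum to 2 (valence 2) → 0 H
  atom 4: C, bond orders sum to 2 (valence 4) → 2 H
  atom 5: C, bond orders sum to 2 (valence 4) → 2 H
  atom 6: C, bond orders sum to 3 (valence 4) → 1 H
  atom 7: O, bond orders sum to 2 (valence 2) → 0 H
  atom 8: C, bond orders sum to 1 (valence 4) → 3 H
  atom 9: C, bond orders sum to 3 (valence 4) → 1 H
  atom 10: C, bond orders sum to 4 (valence 4) → 0 H
  atom 11: N, bond orders sum to 1 (valence 3) → 2 H
  atom 12: O, bond orders sum to 2 (valence 2) → 0 H
  atom 13: C, bond orders sum to 4 (valence 4) → 0 H
  atom 14: C, bond orders sum to 4 (valence 4) → 0 H
  atom 15: C, bond orders sum to 2 (valence 4) → 2 H
  atom 16: C, bond orders sum to 3 (valence 4) → 1 H
  atom 17: Cl (halogen, monovalent) → 0 H
  atom 18: C, bond orders sum to 3 (valence 4) → 1 H
  atom 19: I (halogen, monovalent) → 0 H
  atom 20: C, bond orders sum to 2 (valence 4) → 2 H
  atom 21: C, bond orders sum to 4 (valence 4) → 0 H
  atom 22: O, bond orders sum to 2 (valence 2) → 0 H
  atom 23: O, bond orders sum to 1 (valence 2) → 1 H
Total hydrogens: 21.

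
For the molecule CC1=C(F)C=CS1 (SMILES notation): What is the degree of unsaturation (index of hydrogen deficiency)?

3

Degree of unsaturation = (number of rings) + (number of π bonds).
Ring closures in the SMILES: 1.
π bonds: 2 double bonds (each 1 DoU) → 2 DoU from unsaturation.
Total DoU = 1 + 2 = 3.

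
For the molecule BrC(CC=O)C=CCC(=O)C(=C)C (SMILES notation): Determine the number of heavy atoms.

13

Every atom symbol written in the SMILES (organic subset) is one heavy atom; implicit H are not written.
Heavy atoms by element → Br:1, C:10, O:2.
Total: 13.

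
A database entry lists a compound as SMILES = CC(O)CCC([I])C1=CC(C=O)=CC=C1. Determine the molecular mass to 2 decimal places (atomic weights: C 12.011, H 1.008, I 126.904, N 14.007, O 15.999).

First, the molecular formula is C12H15IO2 (counting implicit H from valence).
  C: 12 × 12.011 = 144.132
  H: 15 × 1.008 = 15.120
  I: 1 × 126.904 = 126.904
  O: 2 × 15.999 = 31.998
Sum: 12×12.011 + 15×1.008 + 1×126.904 + 2×15.999 = 318.154 → 318.15 g/mol.

318.15 g/mol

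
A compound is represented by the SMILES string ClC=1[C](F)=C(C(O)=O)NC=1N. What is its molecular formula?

Walk through each heavy atom and fill implicit hydrogens from standard valence (C 4, N 3, O 2, S 2, halogen 1):
  atom 1: Cl (halogen, monovalent) → 0 H
  atom 2: C, bond orders sum to 4 (valence 4) → 0 H
  atom 3: C with explicit H count 0
  atom 4: F (halogen, monovalent) → 0 H
  atom 5: C, bond orders sum to 4 (valence 4) → 0 H
  atom 6: C, bond orders sum to 4 (valence 4) → 0 H
  atom 7: O, bond orders sum to 1 (valence 2) → 1 H
  atom 8: O, bond orders sum to 2 (valence 2) → 0 H
  atom 9: N, bond orders sum to 2 (valence 3) → 1 H
  atom 10: C, bond orders sum to 4 (valence 4) → 0 H
  atom 11: N, bond orders sum to 1 (valence 3) → 2 H
Totals → C:5, H:4, Cl:1, F:1, N:2, O:2.

C5H4ClFN2O2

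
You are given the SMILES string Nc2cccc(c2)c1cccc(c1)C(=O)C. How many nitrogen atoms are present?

1

Scan the SMILES for N atoms (remember two-letter symbols like Cl and Br are single atoms).
Nitrogen count: 1.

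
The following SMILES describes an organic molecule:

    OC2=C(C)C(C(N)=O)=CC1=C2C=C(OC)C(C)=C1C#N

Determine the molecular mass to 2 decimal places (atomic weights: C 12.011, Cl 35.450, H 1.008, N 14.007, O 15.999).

First, the molecular formula is C15H14N2O3 (counting implicit H from valence).
  C: 15 × 12.011 = 180.165
  H: 14 × 1.008 = 14.112
  N: 2 × 14.007 = 28.014
  O: 3 × 15.999 = 47.997
Sum: 15×12.011 + 14×1.008 + 2×14.007 + 3×15.999 = 270.288 → 270.29 g/mol.

270.29 g/mol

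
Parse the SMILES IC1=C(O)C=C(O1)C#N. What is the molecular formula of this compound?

C5H2INO2

Walk through each heavy atom and fill implicit hydrogens from standard valence (C 4, N 3, O 2, S 2, halogen 1):
  atom 1: I (halogen, monovalent) → 0 H
  atom 2: C, bond orders sum to 4 (valence 4) → 0 H
  atom 3: C, bond orders sum to 4 (valence 4) → 0 H
  atom 4: O, bond orders sum to 1 (valence 2) → 1 H
  atom 5: C, bond orders sum to 3 (valence 4) → 1 H
  atom 6: C, bond orders sum to 4 (valence 4) → 0 H
  atom 7: O, bond orders sum to 2 (valence 2) → 0 H
  atom 8: C, bond orders sum to 4 (valence 4) → 0 H
  atom 9: N, bond orders sum to 3 (valence 3) → 0 H
Totals → C:5, H:2, I:1, N:1, O:2.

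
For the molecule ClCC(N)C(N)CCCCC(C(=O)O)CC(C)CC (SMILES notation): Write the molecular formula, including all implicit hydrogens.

C14H29ClN2O2

Walk through each heavy atom and fill implicit hydrogens from standard valence (C 4, N 3, O 2, S 2, halogen 1):
  atom 1: Cl (halogen, monovalent) → 0 H
  atom 2: C, bond orders sum to 2 (valence 4) → 2 H
  atom 3: C, bond orders sum to 3 (valence 4) → 1 H
  atom 4: N, bond orders sum to 1 (valence 3) → 2 H
  atom 5: C, bond orders sum to 3 (valence 4) → 1 H
  atom 6: N, bond orders sum to 1 (valence 3) → 2 H
  atom 7: C, bond orders sum to 2 (valence 4) → 2 H
  atom 8: C, bond orders sum to 2 (valence 4) → 2 H
  atom 9: C, bond orders sum to 2 (valence 4) → 2 H
  atom 10: C, bond orders sum to 2 (valence 4) → 2 H
  atom 11: C, bond orders sum to 3 (valence 4) → 1 H
  atom 12: C, bond orders sum to 4 (valence 4) → 0 H
  atom 13: O, bond orders sum to 2 (valence 2) → 0 H
  atom 14: O, bond orders sum to 1 (valence 2) → 1 H
  atom 15: C, bond orders sum to 2 (valence 4) → 2 H
  atom 16: C, bond orders sum to 3 (valence 4) → 1 H
  atom 17: C, bond orders sum to 1 (valence 4) → 3 H
  atom 18: C, bond orders sum to 2 (valence 4) → 2 H
  atom 19: C, bond orders sum to 1 (valence 4) → 3 H
Totals → C:14, H:29, Cl:1, N:2, O:2.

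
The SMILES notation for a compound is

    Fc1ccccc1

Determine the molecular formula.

Walk through each heavy atom and fill implicit hydrogens from standard valence (C 4, N 3, O 2, S 2, halogen 1); for lowercase aromatic atoms, an aromatic c carries 1 H when it has two neighbours and 0 H with three, and aromatic n carries 0 H:
  atom 1: F (halogen, monovalent) → 0 H
  atom 2: aromatic c, 3 neighbours → 0 H
  atom 3: aromatic c, 2 neighbours → 1 H
  atom 4: aromatic c, 2 neighbours → 1 H
  atom 5: aromatic c, 2 neighbours → 1 H
  atom 6: aromatic c, 2 neighbours → 1 H
  atom 7: aromatic c, 2 neighbours → 1 H
Totals → C:6, H:5, F:1.
In Hill order: C6H5F.

C6H5F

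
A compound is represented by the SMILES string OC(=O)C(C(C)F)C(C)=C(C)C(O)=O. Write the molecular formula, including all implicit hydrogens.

Walk through each heavy atom and fill implicit hydrogens from standard valence (C 4, N 3, O 2, S 2, halogen 1):
  atom 1: O, bond orders sum to 1 (valence 2) → 1 H
  atom 2: C, bond orders sum to 4 (valence 4) → 0 H
  atom 3: O, bond orders sum to 2 (valence 2) → 0 H
  atom 4: C, bond orders sum to 3 (valence 4) → 1 H
  atom 5: C, bond orders sum to 3 (valence 4) → 1 H
  atom 6: C, bond orders sum to 1 (valence 4) → 3 H
  atom 7: F (halogen, monovalent) → 0 H
  atom 8: C, bond orders sum to 4 (valence 4) → 0 H
  atom 9: C, bond orders sum to 1 (valence 4) → 3 H
  atom 10: C, bond orders sum to 4 (valence 4) → 0 H
  atom 11: C, bond orders sum to 1 (valence 4) → 3 H
  atom 12: C, bond orders sum to 4 (valence 4) → 0 H
  atom 13: O, bond orders sum to 1 (valence 2) → 1 H
  atom 14: O, bond orders sum to 2 (valence 2) → 0 H
Totals → C:9, H:13, F:1, O:4.
In Hill order: C9H13FO4.

C9H13FO4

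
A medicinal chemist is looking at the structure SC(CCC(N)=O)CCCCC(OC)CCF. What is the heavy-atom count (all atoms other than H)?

17

Every atom symbol written in the SMILES (organic subset) is one heavy atom; implicit H are not written.
Heavy atoms by element → C:12, F:1, N:1, O:2, S:1.
Total: 17.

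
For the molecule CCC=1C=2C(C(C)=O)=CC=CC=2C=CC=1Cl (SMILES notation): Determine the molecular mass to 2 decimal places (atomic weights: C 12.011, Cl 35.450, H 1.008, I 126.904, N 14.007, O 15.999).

First, the molecular formula is C14H13ClO (counting implicit H from valence).
  C: 14 × 12.011 = 168.154
  Cl: 1 × 35.450 = 35.450
  H: 13 × 1.008 = 13.104
  O: 1 × 15.999 = 15.999
Sum: 14×12.011 + 1×35.450 + 13×1.008 + 1×15.999 = 232.707 → 232.71 g/mol.

232.71 g/mol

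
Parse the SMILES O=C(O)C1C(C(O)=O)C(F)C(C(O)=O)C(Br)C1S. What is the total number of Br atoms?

1

Scan the SMILES for Br atoms (remember two-letter symbols like Cl and Br are single atoms).
Bromine count: 1.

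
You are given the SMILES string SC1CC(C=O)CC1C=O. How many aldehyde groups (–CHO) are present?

2

The aldehyde motif appears at heavy-atom positions 5, 9 in the SMILES.
Other groups present: 1 thiol.
Aldehyde count: 2.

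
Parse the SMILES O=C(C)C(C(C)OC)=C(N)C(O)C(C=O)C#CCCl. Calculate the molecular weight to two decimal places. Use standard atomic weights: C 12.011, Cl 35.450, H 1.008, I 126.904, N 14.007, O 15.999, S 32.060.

First, the molecular formula is C13H18ClNO4 (counting implicit H from valence).
  C: 13 × 12.011 = 156.143
  Cl: 1 × 35.450 = 35.450
  H: 18 × 1.008 = 18.144
  N: 1 × 14.007 = 14.007
  O: 4 × 15.999 = 63.996
Sum: 13×12.011 + 1×35.450 + 18×1.008 + 1×14.007 + 4×15.999 = 287.740 → 287.74 g/mol.

287.74 g/mol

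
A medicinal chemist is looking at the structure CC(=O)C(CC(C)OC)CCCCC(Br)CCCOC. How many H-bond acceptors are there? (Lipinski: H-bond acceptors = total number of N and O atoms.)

N atoms: 0; O atoms: 3.
Lipinski HBA = 0 + 3 = 3.

3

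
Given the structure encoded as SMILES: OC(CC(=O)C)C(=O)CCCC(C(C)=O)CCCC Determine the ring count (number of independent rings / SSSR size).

In SMILES, each pair of matching ring-closure digits denotes one ring-closing bond; the number of such bonds equals the number of independent rings.
Ring-closure bonds here: 0.

0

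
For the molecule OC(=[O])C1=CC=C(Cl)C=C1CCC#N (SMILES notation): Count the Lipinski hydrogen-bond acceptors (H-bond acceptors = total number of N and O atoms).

N atoms: 1; O atoms: 2.
Lipinski HBA = 1 + 2 = 3.

3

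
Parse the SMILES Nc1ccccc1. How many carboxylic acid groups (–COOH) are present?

0

Scan the SMILES for the carboxylic acid motif — none present.
Groups that are present: 1 primary amine.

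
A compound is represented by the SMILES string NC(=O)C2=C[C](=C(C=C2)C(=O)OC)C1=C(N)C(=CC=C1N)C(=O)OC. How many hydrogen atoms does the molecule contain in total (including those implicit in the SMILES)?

17

Walk through each heavy atom and fill implicit hydrogens from standard valence (C 4, N 3, O 2, S 2, halogen 1):
  atom 1: N, bond orders sum to 1 (valence 3) → 2 H
  atom 2: C, bond orders sum to 4 (valence 4) → 0 H
  atom 3: O, bond orders sum to 2 (valence 2) → 0 H
  atom 4: C, bond orders sum to 4 (valence 4) → 0 H
  atom 5: C, bond orders sum to 3 (valence 4) → 1 H
  atom 6: C with explicit H count 0
  atom 7: C, bond orders sum to 4 (valence 4) → 0 H
  atom 8: C, bond orders sum to 3 (valence 4) → 1 H
  atom 9: C, bond orders sum to 3 (valence 4) → 1 H
  atom 10: C, bond orders sum to 4 (valence 4) → 0 H
  atom 11: O, bond orders sum to 2 (valence 2) → 0 H
  atom 12: O, bond orders sum to 2 (valence 2) → 0 H
  atom 13: C, bond orders sum to 1 (valence 4) → 3 H
  atom 14: C, bond orders sum to 4 (valence 4) → 0 H
  atom 15: C, bond orders sum to 4 (valence 4) → 0 H
  atom 16: N, bond orders sum to 1 (valence 3) → 2 H
  atom 17: C, bond orders sum to 4 (valence 4) → 0 H
  atom 18: C, bond orders sum to 3 (valence 4) → 1 H
  atom 19: C, bond orders sum to 3 (valence 4) → 1 H
  atom 20: C, bond orders sum to 4 (valence 4) → 0 H
  atom 21: N, bond orders sum to 1 (valence 3) → 2 H
  atom 22: C, bond orders sum to 4 (valence 4) → 0 H
  atom 23: O, bond orders sum to 2 (valence 2) → 0 H
  atom 24: O, bond orders sum to 2 (valence 2) → 0 H
  atom 25: C, bond orders sum to 1 (valence 4) → 3 H
Total hydrogens: 17.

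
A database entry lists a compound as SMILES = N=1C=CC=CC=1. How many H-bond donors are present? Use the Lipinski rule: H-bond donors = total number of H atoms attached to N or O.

Donors: find every N or O and count the H atoms it carries.
  atom 1 (N): bond orders sum to 3 → 0 H
Lipinski HBD = 0.

0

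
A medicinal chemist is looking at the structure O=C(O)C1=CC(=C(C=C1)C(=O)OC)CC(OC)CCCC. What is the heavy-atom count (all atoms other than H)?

21

Every atom symbol written in the SMILES (organic subset) is one heavy atom; implicit H are not written.
Heavy atoms by element → C:16, O:5.
Total: 21.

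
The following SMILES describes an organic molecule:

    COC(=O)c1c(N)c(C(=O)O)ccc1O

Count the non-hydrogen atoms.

15

Every atom symbol written in the SMILES (organic subset) is one heavy atom; implicit H are not written.
Heavy atoms by element → C:9, N:1, O:5.
Total: 15.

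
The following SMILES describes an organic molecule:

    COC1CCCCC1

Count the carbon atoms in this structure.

7

Count every carbon token in the SMILES (each C, including those in ring-closure positions and inside branches).
Carbon count: 7.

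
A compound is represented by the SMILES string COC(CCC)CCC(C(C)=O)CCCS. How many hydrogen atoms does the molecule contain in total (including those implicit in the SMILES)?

Walk through each heavy atom and fill implicit hydrogens from standard valence (C 4, N 3, O 2, S 2, halogen 1):
  atom 1: C, bond orders sum to 1 (valence 4) → 3 H
  atom 2: O, bond orders sum to 2 (valence 2) → 0 H
  atom 3: C, bond orders sum to 3 (valence 4) → 1 H
  atom 4: C, bond orders sum to 2 (valence 4) → 2 H
  atom 5: C, bond orders sum to 2 (valence 4) → 2 H
  atom 6: C, bond orders sum to 1 (valence 4) → 3 H
  atom 7: C, bond orders sum to 2 (valence 4) → 2 H
  atom 8: C, bond orders sum to 2 (valence 4) → 2 H
  atom 9: C, bond orders sum to 3 (valence 4) → 1 H
  atom 10: C, bond orders sum to 4 (valence 4) → 0 H
  atom 11: C, bond orders sum to 1 (valence 4) → 3 H
  atom 12: O, bond orders sum to 2 (valence 2) → 0 H
  atom 13: C, bond orders sum to 2 (valence 4) → 2 H
  atom 14: C, bond orders sum to 2 (valence 4) → 2 H
  atom 15: C, bond orders sum to 2 (valence 4) → 2 H
  atom 16: S, bond orders sum to 1 (valence 2) → 1 H
Total hydrogens: 26.

26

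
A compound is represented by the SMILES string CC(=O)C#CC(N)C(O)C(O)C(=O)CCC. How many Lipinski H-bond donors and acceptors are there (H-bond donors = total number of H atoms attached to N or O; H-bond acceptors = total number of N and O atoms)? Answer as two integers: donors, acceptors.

4, 5

Donors: find every N or O and count the H atoms it carries.
  atom 3 (O): bond orders sum to 2 → 0 H
  atom 7 (N): bond orders sum to 1 → 2 H
  atom 9 (O): bond orders sum to 1 → 1 H
  atom 11 (O): bond orders sum to 1 → 1 H
  atom 13 (O): bond orders sum to 2 → 0 H
Lipinski HBD = 4.
Acceptors: N atoms = 1, O atoms = 4 → HBA = 5.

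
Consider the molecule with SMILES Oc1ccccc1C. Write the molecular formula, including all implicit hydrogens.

C7H8O

Walk through each heavy atom and fill implicit hydrogens from standard valence (C 4, N 3, O 2, S 2, halogen 1); for lowercase aromatic atoms, an aromatic c carries 1 H when it has two neighbours and 0 H with three, and aromatic n carries 0 H:
  atom 1: O, bond orders sum to 1 (valence 2) → 1 H
  atom 2: aromatic c, 3 neighbours → 0 H
  atom 3: aromatic c, 2 neighbours → 1 H
  atom 4: aromatic c, 2 neighbours → 1 H
  atom 5: aromatic c, 2 neighbours → 1 H
  atom 6: aromatic c, 2 neighbours → 1 H
  atom 7: aromatic c, 3 neighbours → 0 H
  atom 8: C, bond orders sum to 1 (valence 4) → 3 H
Totals → C:7, H:8, O:1.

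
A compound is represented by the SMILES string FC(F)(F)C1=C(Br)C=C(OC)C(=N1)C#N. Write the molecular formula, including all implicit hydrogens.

Walk through each heavy atom and fill implicit hydrogens from standard valence (C 4, N 3, O 2, S 2, halogen 1):
  atom 1: F (halogen, monovalent) → 0 H
  atom 2: C, bond orders sum to 4 (valence 4) → 0 H
  atom 3: F (halogen, monovalent) → 0 H
  atom 4: F (halogen, monovalent) → 0 H
  atom 5: C, bond orders sum to 4 (valence 4) → 0 H
  atom 6: C, bond orders sum to 4 (valence 4) → 0 H
  atom 7: Br (halogen, monovalent) → 0 H
  atom 8: C, bond orders sum to 3 (valence 4) → 1 H
  atom 9: C, bond orders sum to 4 (valence 4) → 0 H
  atom 10: O, bond orders sum to 2 (valence 2) → 0 H
  atom 11: C, bond orders sum to 1 (valence 4) → 3 H
  atom 12: C, bond orders sum to 4 (valence 4) → 0 H
  atom 13: N, bond orders sum to 3 (valence 3) → 0 H
  atom 14: C, bond orders sum to 4 (valence 4) → 0 H
  atom 15: N, bond orders sum to 3 (valence 3) → 0 H
Totals → C:8, H:4, Br:1, F:3, N:2, O:1.
In Hill order: C8H4BrF3N2O.

C8H4BrF3N2O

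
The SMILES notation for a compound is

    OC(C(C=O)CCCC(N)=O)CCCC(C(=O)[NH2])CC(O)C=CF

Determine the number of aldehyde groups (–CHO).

The aldehyde motif appears at heavy-atom position 4 in the SMILES.
Other groups present: 1 alkene, 2 amide, 2 hydroxyl.
Aldehyde count: 1.

1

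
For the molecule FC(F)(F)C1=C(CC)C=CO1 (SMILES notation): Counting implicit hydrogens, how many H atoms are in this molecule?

7

Walk through each heavy atom and fill implicit hydrogens from standard valence (C 4, N 3, O 2, S 2, halogen 1):
  atom 1: F (halogen, monovalent) → 0 H
  atom 2: C, bond orders sum to 4 (valence 4) → 0 H
  atom 3: F (halogen, monovalent) → 0 H
  atom 4: F (halogen, monovalent) → 0 H
  atom 5: C, bond orders sum to 4 (valence 4) → 0 H
  atom 6: C, bond orders sum to 4 (valence 4) → 0 H
  atom 7: C, bond orders sum to 2 (valence 4) → 2 H
  atom 8: C, bond orders sum to 1 (valence 4) → 3 H
  atom 9: C, bond orders sum to 3 (valence 4) → 1 H
  atom 10: C, bond orders sum to 3 (valence 4) → 1 H
  atom 11: O, bond orders sum to 2 (valence 2) → 0 H
Total hydrogens: 7.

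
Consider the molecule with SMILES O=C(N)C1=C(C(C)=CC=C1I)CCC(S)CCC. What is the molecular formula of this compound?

C14H20INOS

Walk through each heavy atom and fill implicit hydrogens from standard valence (C 4, N 3, O 2, S 2, halogen 1):
  atom 1: O, bond orders sum to 2 (valence 2) → 0 H
  atom 2: C, bond orders sum to 4 (valence 4) → 0 H
  atom 3: N, bond orders sum to 1 (valence 3) → 2 H
  atom 4: C, bond orders sum to 4 (valence 4) → 0 H
  atom 5: C, bond orders sum to 4 (valence 4) → 0 H
  atom 6: C, bond orders sum to 4 (valence 4) → 0 H
  atom 7: C, bond orders sum to 1 (valence 4) → 3 H
  atom 8: C, bond orders sum to 3 (valence 4) → 1 H
  atom 9: C, bond orders sum to 3 (valence 4) → 1 H
  atom 10: C, bond orders sum to 4 (valence 4) → 0 H
  atom 11: I (halogen, monovalent) → 0 H
  atom 12: C, bond orders sum to 2 (valence 4) → 2 H
  atom 13: C, bond orders sum to 2 (valence 4) → 2 H
  atom 14: C, bond orders sum to 3 (valence 4) → 1 H
  atom 15: S, bond orders sum to 1 (valence 2) → 1 H
  atom 16: C, bond orders sum to 2 (valence 4) → 2 H
  atom 17: C, bond orders sum to 2 (valence 4) → 2 H
  atom 18: C, bond orders sum to 1 (valence 4) → 3 H
Totals → C:14, H:20, I:1, N:1, O:1, S:1.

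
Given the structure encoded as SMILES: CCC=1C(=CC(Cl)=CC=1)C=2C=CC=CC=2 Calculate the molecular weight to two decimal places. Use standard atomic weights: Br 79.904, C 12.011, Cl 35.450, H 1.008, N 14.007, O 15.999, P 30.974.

216.71 g/mol

First, the molecular formula is C14H13Cl (counting implicit H from valence).
  C: 14 × 12.011 = 168.154
  Cl: 1 × 35.450 = 35.450
  H: 13 × 1.008 = 13.104
Sum: 14×12.011 + 1×35.450 + 13×1.008 = 216.708 → 216.71 g/mol.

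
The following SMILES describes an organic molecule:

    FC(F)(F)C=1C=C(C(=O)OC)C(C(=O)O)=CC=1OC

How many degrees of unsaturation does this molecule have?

6

Degree of unsaturation = (number of rings) + (number of π bonds).
Ring closures in the SMILES: 1.
π bonds: 5 double bonds (each 1 DoU) → 5 DoU from unsaturation.
Total DoU = 1 + 5 = 6.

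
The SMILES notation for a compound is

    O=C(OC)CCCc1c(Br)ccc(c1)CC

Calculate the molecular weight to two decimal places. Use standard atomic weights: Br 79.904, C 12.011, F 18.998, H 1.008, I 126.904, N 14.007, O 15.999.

285.18 g/mol

First, the molecular formula is C13H17BrO2 (counting implicit H from valence).
  Br: 1 × 79.904 = 79.904
  C: 13 × 12.011 = 156.143
  H: 17 × 1.008 = 17.136
  O: 2 × 15.999 = 31.998
Sum: 1×79.904 + 13×12.011 + 17×1.008 + 2×15.999 = 285.181 → 285.18 g/mol.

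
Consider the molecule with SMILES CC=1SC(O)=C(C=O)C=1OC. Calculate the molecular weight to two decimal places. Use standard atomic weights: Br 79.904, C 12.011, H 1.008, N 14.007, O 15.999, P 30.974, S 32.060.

First, the molecular formula is C7H8O3S (counting implicit H from valence).
  C: 7 × 12.011 = 84.077
  H: 8 × 1.008 = 8.064
  O: 3 × 15.999 = 47.997
  S: 1 × 32.060 = 32.060
Sum: 7×12.011 + 8×1.008 + 3×15.999 + 1×32.060 = 172.198 → 172.20 g/mol.

172.20 g/mol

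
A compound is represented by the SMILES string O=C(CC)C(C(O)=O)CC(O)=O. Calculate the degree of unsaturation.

Degree of unsaturation = (number of rings) + (number of π bonds).
Ring closures in the SMILES: 0.
π bonds: 3 double bonds (each 1 DoU) → 3 DoU from unsaturation.
Total DoU = 0 + 3 = 3.

3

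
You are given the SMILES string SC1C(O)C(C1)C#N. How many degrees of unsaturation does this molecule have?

Molecular formula: C5H7NOS.
DoU = (2C + 2 + N − H − X) / 2, where X is the halogen count and O/S are ignored.
    = (2·5 + 2 + 1 − 7 − 0) / 2 = 6 / 2 = 3.

3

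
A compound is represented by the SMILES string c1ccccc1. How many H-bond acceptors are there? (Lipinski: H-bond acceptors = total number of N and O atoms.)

0

N atoms: 0; O atoms: 0.
Lipinski HBA = 0 + 0 = 0.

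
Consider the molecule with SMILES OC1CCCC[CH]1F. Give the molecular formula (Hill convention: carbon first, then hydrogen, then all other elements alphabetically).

Walk through each heavy atom and fill implicit hydrogens from standard valence (C 4, N 3, O 2, S 2, halogen 1):
  atom 1: O, bond orders sum to 1 (valence 2) → 1 H
  atom 2: C, bond orders sum to 3 (valence 4) → 1 H
  atom 3: C, bond orders sum to 2 (valence 4) → 2 H
  atom 4: C, bond orders sum to 2 (valence 4) → 2 H
  atom 5: C, bond orders sum to 2 (valence 4) → 2 H
  atom 6: C, bond orders sum to 2 (valence 4) → 2 H
  atom 7: C with explicit H count 1
  atom 8: F (halogen, monovalent) → 0 H
Totals → C:6, H:11, F:1, O:1.

C6H11FO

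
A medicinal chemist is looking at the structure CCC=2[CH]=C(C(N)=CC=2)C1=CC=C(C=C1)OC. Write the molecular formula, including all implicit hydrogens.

Walk through each heavy atom and fill implicit hydrogens from standard valence (C 4, N 3, O 2, S 2, halogen 1):
  atom 1: C, bond orders sum to 1 (valence 4) → 3 H
  atom 2: C, bond orders sum to 2 (valence 4) → 2 H
  atom 3: C, bond orders sum to 4 (valence 4) → 0 H
  atom 4: C with explicit H count 1
  atom 5: C, bond orders sum to 4 (valence 4) → 0 H
  atom 6: C, bond orders sum to 4 (valence 4) → 0 H
  atom 7: N, bond orders sum to 1 (valence 3) → 2 H
  atom 8: C, bond orders sum to 3 (valence 4) → 1 H
  atom 9: C, bond orders sum to 3 (valence 4) → 1 H
  atom 10: C, bond orders sum to 4 (valence 4) → 0 H
  atom 11: C, bond orders sum to 3 (valence 4) → 1 H
  atom 12: C, bond orders sum to 3 (valence 4) → 1 H
  atom 13: C, bond orders sum to 4 (valence 4) → 0 H
  atom 14: C, bond orders sum to 3 (valence 4) → 1 H
  atom 15: C, bond orders sum to 3 (valence 4) → 1 H
  atom 16: O, bond orders sum to 2 (valence 2) → 0 H
  atom 17: C, bond orders sum to 1 (valence 4) → 3 H
Totals → C:15, H:17, N:1, O:1.

C15H17NO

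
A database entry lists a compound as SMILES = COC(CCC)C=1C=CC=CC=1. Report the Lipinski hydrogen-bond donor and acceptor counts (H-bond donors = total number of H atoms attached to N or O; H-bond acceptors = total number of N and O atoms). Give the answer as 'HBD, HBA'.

Donors: find every N or O and count the H atoms it carries.
  atom 2 (O): bond orders sum to 2 → 0 H
Lipinski HBD = 0.
Acceptors: N atoms = 0, O atoms = 1 → HBA = 1.

0, 1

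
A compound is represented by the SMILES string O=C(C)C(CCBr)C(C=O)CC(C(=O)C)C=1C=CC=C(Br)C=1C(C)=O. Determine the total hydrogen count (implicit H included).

Walk through each heavy atom and fill implicit hydrogens from standard valence (C 4, N 3, O 2, S 2, halogen 1):
  atom 1: O, bond orders sum to 2 (valence 2) → 0 H
  atom 2: C, bond orders sum to 4 (valence 4) → 0 H
  atom 3: C, bond orders sum to 1 (valence 4) → 3 H
  atom 4: C, bond orders sum to 3 (valence 4) → 1 H
  atom 5: C, bond orders sum to 2 (valence 4) → 2 H
  atom 6: C, bond orders sum to 2 (valence 4) → 2 H
  atom 7: Br (halogen, monovalent) → 0 H
  atom 8: C, bond orders sum to 3 (valence 4) → 1 H
  atom 9: C, bond orders sum to 3 (valence 4) → 1 H
  atom 10: O, bond orders sum to 2 (valence 2) → 0 H
  atom 11: C, bond orders sum to 2 (valence 4) → 2 H
  atom 12: C, bond orders sum to 3 (valence 4) → 1 H
  atom 13: C, bond orders sum to 4 (valence 4) → 0 H
  atom 14: O, bond orders sum to 2 (valence 2) → 0 H
  atom 15: C, bond orders sum to 1 (valence 4) → 3 H
  atom 16: C, bond orders sum to 4 (valence 4) → 0 H
  atom 17: C, bond orders sum to 3 (valence 4) → 1 H
  atom 18: C, bond orders sum to 3 (valence 4) → 1 H
  atom 19: C, bond orders sum to 3 (valence 4) → 1 H
  atom 20: C, bond orders sum to 4 (valence 4) → 0 H
  atom 21: Br (halogen, monovalent) → 0 H
  atom 22: C, bond orders sum to 4 (valence 4) → 0 H
  atom 23: C, bond orders sum to 4 (valence 4) → 0 H
  atom 24: C, bond orders sum to 1 (valence 4) → 3 H
  atom 25: O, bond orders sum to 2 (valence 2) → 0 H
Total hydrogens: 22.

22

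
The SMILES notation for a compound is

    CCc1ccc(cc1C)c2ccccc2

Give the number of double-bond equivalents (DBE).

Molecular formula: C15H16.
DoU = (2C + 2 + N − H − X) / 2, where X is the halogen count and O/S are ignored.
    = (2·15 + 2 + 0 − 16 − 0) / 2 = 16 / 2 = 8.

8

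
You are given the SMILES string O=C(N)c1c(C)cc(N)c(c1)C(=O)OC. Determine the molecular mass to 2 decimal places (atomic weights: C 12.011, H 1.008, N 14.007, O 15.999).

First, the molecular formula is C10H12N2O3 (counting implicit H from valence).
  C: 10 × 12.011 = 120.110
  H: 12 × 1.008 = 12.096
  N: 2 × 14.007 = 28.014
  O: 3 × 15.999 = 47.997
Sum: 10×12.011 + 12×1.008 + 2×14.007 + 3×15.999 = 208.217 → 208.22 g/mol.

208.22 g/mol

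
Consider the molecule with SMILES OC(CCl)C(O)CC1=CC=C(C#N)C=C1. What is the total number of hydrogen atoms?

Walk through each heavy atom and fill implicit hydrogens from standard valence (C 4, N 3, O 2, S 2, halogen 1):
  atom 1: O, bond orders sum to 1 (valence 2) → 1 H
  atom 2: C, bond orders sum to 3 (valence 4) → 1 H
  atom 3: C, bond orders sum to 2 (valence 4) → 2 H
  atom 4: Cl (halogen, monovalent) → 0 H
  atom 5: C, bond orders sum to 3 (valence 4) → 1 H
  atom 6: O, bond orders sum to 1 (valence 2) → 1 H
  atom 7: C, bond orders sum to 2 (valence 4) → 2 H
  atom 8: C, bond orders sum to 4 (valence 4) → 0 H
  atom 9: C, bond orders sum to 3 (valence 4) → 1 H
  atom 10: C, bond orders sum to 3 (valence 4) → 1 H
  atom 11: C, bond orders sum to 4 (valence 4) → 0 H
  atom 12: C, bond orders sum to 4 (valence 4) → 0 H
  atom 13: N, bond orders sum to 3 (valence 3) → 0 H
  atom 14: C, bond orders sum to 3 (valence 4) → 1 H
  atom 15: C, bond orders sum to 3 (valence 4) → 1 H
Total hydrogens: 12.

12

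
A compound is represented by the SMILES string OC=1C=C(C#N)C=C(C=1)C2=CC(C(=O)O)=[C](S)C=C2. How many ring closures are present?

In SMILES, each pair of matching ring-closure digits denotes one ring-closing bond; the number of such bonds equals the number of independent rings.
Ring-closure bonds here: 2.

2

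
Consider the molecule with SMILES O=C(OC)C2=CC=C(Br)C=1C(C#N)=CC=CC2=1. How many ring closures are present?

In SMILES, each pair of matching ring-closure digits denotes one ring-closing bond; the number of such bonds equals the number of independent rings.
Ring-closure bonds here: 2.

2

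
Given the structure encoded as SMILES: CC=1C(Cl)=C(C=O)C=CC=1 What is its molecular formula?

C8H7ClO

Walk through each heavy atom and fill implicit hydrogens from standard valence (C 4, N 3, O 2, S 2, halogen 1):
  atom 1: C, bond orders sum to 1 (valence 4) → 3 H
  atom 2: C, bond orders sum to 4 (valence 4) → 0 H
  atom 3: C, bond orders sum to 4 (valence 4) → 0 H
  atom 4: Cl (halogen, monovalent) → 0 H
  atom 5: C, bond orders sum to 4 (valence 4) → 0 H
  atom 6: C, bond orders sum to 3 (valence 4) → 1 H
  atom 7: O, bond orders sum to 2 (valence 2) → 0 H
  atom 8: C, bond orders sum to 3 (valence 4) → 1 H
  atom 9: C, bond orders sum to 3 (valence 4) → 1 H
  atom 10: C, bond orders sum to 3 (valence 4) → 1 H
Totals → C:8, H:7, Cl:1, O:1.
In Hill order: C8H7ClO.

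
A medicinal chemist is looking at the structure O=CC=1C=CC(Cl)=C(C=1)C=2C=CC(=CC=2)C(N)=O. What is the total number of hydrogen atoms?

Walk through each heavy atom and fill implicit hydrogens from standard valence (C 4, N 3, O 2, S 2, halogen 1):
  atom 1: O, bond orders sum to 2 (valence 2) → 0 H
  atom 2: C, bond orders sum to 3 (valence 4) → 1 H
  atom 3: C, bond orders sum to 4 (valence 4) → 0 H
  atom 4: C, bond orders sum to 3 (valence 4) → 1 H
  atom 5: C, bond orders sum to 3 (valence 4) → 1 H
  atom 6: C, bond orders sum to 4 (valence 4) → 0 H
  atom 7: Cl (halogen, monovalent) → 0 H
  atom 8: C, bond orders sum to 4 (valence 4) → 0 H
  atom 9: C, bond orders sum to 3 (valence 4) → 1 H
  atom 10: C, bond orders sum to 4 (valence 4) → 0 H
  atom 11: C, bond orders sum to 3 (valence 4) → 1 H
  atom 12: C, bond orders sum to 3 (valence 4) → 1 H
  atom 13: C, bond orders sum to 4 (valence 4) → 0 H
  atom 14: C, bond orders sum to 3 (valence 4) → 1 H
  atom 15: C, bond orders sum to 3 (valence 4) → 1 H
  atom 16: C, bond orders sum to 4 (valence 4) → 0 H
  atom 17: N, bond orders sum to 1 (valence 3) → 2 H
  atom 18: O, bond orders sum to 2 (valence 2) → 0 H
Total hydrogens: 10.

10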